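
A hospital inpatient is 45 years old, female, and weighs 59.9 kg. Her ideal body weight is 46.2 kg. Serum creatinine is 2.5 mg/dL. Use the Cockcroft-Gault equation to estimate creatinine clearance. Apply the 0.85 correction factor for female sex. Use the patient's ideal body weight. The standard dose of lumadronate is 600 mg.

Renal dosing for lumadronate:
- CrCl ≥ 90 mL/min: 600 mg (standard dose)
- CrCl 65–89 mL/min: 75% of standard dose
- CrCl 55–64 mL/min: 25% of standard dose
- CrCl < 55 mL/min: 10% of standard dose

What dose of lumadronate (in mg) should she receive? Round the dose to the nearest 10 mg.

60 mg

CrCl = (140 − 45) × 46.2 / (72 × 2.5) × 0.85 = 4389.0 / 180.00 × 0.85 ≈ 20.7 mL/min
CrCl ≈ 21 mL/min → bracket < 55 mL/min.
10% of 600 mg = 60 mg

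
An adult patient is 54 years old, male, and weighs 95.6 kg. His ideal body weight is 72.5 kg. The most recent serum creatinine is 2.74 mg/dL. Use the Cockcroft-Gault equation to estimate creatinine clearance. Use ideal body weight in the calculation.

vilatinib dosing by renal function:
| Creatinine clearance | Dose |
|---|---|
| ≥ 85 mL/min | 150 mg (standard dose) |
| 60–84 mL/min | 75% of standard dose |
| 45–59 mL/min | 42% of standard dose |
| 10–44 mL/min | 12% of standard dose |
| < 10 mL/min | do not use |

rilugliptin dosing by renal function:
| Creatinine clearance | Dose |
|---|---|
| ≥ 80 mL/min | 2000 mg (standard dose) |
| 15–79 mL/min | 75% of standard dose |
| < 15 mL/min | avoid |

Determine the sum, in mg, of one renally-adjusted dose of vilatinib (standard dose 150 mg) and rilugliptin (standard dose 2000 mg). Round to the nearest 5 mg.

CrCl = (140 − 54) × 72.5 / (72 × 2.74) = 6235.0 / 197.28 ≈ 31.6 mL/min
CrCl ≈ 32 mL/min.
vilatinib: 10–44 mL/min → 12% of 150 mg = 18 mg.
rilugliptin: 15–79 mL/min → 75% of 2000 mg = 1500 mg.
Total = 18 + 1500 = 1518 mg.

1520 mg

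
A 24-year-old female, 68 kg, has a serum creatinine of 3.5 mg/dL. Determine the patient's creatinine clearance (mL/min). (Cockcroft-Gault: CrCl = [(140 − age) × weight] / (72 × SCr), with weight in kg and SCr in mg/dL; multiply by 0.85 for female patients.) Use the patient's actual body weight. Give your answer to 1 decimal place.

CrCl = (140 − 24) × 68 / (72 × 3.5) × 0.85 = 7888.0 / 252.00 × 0.85 ≈ 26.6 mL/min

26.6 mL/min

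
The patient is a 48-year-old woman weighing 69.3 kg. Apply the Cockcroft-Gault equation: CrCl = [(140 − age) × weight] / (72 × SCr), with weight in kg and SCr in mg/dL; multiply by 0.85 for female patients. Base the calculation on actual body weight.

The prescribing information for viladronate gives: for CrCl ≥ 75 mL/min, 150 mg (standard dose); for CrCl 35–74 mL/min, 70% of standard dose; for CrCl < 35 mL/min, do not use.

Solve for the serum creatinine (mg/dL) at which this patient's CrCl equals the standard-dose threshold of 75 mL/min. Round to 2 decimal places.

1.00 mg/dL

Standard dose requires CrCl ≥ 75 mL/min.
Set (140 − 48) × 69.3 × 0.85 / (72 × SCr) = 75
SCr = (140 − 48) × 69.3 × 0.85 / (72 × 75) = 1.004 mg/dL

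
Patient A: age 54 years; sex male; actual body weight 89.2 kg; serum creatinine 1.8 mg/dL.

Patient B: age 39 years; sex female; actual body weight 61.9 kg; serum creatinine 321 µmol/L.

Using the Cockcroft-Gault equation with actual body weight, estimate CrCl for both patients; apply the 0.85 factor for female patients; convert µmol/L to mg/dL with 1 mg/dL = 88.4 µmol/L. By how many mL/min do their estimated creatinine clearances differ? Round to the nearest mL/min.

39 mL/min

Patient A: CrCl = (140 − 54) × 89.2 / (72 × 1.8) = 7671.2 / 129.60 ≈ 59.2 mL/min
Patient B: SCr = 321 / 88.4 = 3.631 mg/dL
Patient B: CrCl = (140 − 39) × 61.9 / (72 × 3.631) × 0.85 = 6251.9 / 261.43 × 0.85 ≈ 20.3 mL/min
|59.2 − 20.3| = 38.9 mL/min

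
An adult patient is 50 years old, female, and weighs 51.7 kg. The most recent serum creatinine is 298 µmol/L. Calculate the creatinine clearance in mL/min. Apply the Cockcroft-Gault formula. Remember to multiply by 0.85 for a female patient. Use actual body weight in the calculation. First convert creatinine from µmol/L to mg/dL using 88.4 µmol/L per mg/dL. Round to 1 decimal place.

SCr = 298 / 88.4 = 3.371 mg/dL
CrCl = (140 − 50) × 51.7 / (72 × 3.371) × 0.85 = 4653.0 / 242.71 × 0.85 ≈ 16.3 mL/min

16.3 mL/min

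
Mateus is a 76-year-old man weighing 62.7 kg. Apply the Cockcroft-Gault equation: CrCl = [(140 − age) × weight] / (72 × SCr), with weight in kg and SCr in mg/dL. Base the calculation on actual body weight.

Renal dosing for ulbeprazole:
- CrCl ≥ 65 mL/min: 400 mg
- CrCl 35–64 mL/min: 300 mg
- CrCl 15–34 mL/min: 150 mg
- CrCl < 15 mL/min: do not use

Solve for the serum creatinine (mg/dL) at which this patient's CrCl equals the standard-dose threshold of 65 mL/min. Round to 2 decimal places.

0.86 mg/dL

Standard dose requires CrCl ≥ 65 mL/min.
Set (140 − 76) × 62.7 / (72 × SCr) = 65
SCr = (140 − 76) × 62.7 / (72 × 65) = 0.857 mg/dL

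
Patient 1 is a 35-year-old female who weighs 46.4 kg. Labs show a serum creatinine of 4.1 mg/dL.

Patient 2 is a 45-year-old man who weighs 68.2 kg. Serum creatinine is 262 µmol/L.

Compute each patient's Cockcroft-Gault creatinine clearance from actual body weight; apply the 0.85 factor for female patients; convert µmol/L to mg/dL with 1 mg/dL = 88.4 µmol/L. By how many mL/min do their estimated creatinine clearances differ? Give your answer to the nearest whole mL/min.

Patient 1: CrCl = (140 − 35) × 46.4 / (72 × 4.1) × 0.85 = 4872.0 / 295.20 × 0.85 ≈ 14.0 mL/min
Patient 2: SCr = 262 / 88.4 = 2.964 mg/dL
Patient 2: CrCl = (140 − 45) × 68.2 / (72 × 2.964) = 6479.0 / 213.41 ≈ 30.4 mL/min
|14.0 − 30.4| = 16.4 mL/min

16 mL/min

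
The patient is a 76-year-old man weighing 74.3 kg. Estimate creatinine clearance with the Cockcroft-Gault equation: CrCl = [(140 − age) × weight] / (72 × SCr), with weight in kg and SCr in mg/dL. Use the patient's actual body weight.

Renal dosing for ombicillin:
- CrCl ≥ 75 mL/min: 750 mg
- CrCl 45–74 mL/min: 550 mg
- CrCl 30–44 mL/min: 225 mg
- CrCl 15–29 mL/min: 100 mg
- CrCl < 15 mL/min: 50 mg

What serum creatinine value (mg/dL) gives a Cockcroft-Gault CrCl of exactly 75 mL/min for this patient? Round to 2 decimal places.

Standard dose requires CrCl ≥ 75 mL/min.
Set (140 − 76) × 74.3 / (72 × SCr) = 75
SCr = (140 − 76) × 74.3 / (72 × 75) = 0.881 mg/dL

0.88 mg/dL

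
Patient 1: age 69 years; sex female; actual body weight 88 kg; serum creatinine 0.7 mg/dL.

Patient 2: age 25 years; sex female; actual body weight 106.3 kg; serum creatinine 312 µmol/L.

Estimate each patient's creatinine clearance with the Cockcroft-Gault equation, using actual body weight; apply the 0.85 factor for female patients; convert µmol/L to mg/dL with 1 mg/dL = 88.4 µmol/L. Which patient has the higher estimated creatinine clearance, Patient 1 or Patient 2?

Patient 1

Patient 1: CrCl = (140 − 69) × 88 / (72 × 0.7) × 0.85 = 6248.0 / 50.40 × 0.85 ≈ 105.4 mL/min
Patient 2: SCr = 312 / 88.4 = 3.529 mg/dL
Patient 2: CrCl = (140 − 25) × 106.3 / (72 × 3.529) × 0.85 = 12224.5 / 254.09 × 0.85 ≈ 40.9 mL/min
105.4 vs 40.9 mL/min → Patient 1 is higher.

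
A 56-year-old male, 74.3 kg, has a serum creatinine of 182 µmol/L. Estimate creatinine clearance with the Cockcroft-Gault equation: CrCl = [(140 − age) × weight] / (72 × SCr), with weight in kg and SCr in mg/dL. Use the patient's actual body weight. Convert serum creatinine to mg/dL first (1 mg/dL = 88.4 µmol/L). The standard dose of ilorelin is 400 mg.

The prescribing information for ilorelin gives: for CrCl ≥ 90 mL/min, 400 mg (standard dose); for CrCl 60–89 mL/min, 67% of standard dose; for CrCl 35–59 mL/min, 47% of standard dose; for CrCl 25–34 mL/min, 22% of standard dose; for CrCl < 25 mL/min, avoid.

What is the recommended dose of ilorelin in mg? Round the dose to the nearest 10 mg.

190 mg

SCr = 182 / 88.4 = 2.059 mg/dL
CrCl = (140 − 56) × 74.3 / (72 × 2.059) = 6241.2 / 148.25 ≈ 42.1 mL/min
CrCl ≈ 42 mL/min → bracket 35–59 mL/min.
47% of 400 mg = 188 mg → 190 mg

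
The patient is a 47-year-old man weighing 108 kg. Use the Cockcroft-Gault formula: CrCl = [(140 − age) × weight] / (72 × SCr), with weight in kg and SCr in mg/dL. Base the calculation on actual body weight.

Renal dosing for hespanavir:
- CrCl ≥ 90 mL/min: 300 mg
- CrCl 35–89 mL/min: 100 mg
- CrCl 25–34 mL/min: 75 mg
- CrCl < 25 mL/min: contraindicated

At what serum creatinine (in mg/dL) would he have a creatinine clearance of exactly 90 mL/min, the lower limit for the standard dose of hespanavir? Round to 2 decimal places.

Standard dose requires CrCl ≥ 90 mL/min.
Set (140 − 47) × 108 / (72 × SCr) = 90
SCr = (140 − 47) × 108 / (72 × 90) = 1.550 mg/dL

1.55 mg/dL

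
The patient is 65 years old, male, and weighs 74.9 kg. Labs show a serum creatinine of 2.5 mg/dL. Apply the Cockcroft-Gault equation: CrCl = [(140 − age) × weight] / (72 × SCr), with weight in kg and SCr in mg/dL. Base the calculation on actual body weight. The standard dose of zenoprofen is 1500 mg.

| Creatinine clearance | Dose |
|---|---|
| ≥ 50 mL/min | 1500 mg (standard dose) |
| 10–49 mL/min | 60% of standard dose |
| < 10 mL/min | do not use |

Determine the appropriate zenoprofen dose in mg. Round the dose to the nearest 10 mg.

900 mg

CrCl = (140 − 65) × 74.9 / (72 × 2.5) = 5617.5 / 180.00 ≈ 31.2 mL/min
CrCl ≈ 31 mL/min → bracket 10–49 mL/min.
60% of 1500 mg = 900 mg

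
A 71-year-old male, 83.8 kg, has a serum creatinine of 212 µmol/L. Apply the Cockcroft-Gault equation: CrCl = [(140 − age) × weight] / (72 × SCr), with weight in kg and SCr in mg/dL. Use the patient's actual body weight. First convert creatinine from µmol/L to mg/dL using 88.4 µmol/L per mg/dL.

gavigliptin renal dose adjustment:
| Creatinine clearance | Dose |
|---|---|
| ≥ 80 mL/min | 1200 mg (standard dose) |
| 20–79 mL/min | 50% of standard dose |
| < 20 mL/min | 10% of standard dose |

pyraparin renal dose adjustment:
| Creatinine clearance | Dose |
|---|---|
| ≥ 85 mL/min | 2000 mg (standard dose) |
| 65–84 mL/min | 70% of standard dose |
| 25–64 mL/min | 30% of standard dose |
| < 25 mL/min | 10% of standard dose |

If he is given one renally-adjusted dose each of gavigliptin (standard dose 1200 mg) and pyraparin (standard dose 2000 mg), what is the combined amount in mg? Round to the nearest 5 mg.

SCr = 212 / 88.4 = 2.398 mg/dL
CrCl = (140 − 71) × 83.8 / (72 × 2.398) = 5782.2 / 172.66 ≈ 33.5 mL/min
CrCl ≈ 33 mL/min.
gavigliptin: 20–79 mL/min → 50% of 1200 mg = 600 mg.
pyraparin: 25–64 mL/min → 30% of 2000 mg = 600 mg.
Total = 600 + 600 = 1200 mg.

1200 mg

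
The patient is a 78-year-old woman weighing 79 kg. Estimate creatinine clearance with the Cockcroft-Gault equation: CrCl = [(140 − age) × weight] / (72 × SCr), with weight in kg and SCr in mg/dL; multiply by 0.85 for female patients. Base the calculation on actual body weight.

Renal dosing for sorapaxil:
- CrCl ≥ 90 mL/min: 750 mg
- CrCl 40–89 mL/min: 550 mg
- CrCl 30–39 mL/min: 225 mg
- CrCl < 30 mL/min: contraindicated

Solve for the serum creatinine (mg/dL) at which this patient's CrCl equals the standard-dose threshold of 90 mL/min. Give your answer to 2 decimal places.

Standard dose requires CrCl ≥ 90 mL/min.
Set (140 − 78) × 79 × 0.85 / (72 × SCr) = 90
SCr = (140 − 78) × 79 × 0.85 / (72 × 90) = 0.642 mg/dL

0.64 mg/dL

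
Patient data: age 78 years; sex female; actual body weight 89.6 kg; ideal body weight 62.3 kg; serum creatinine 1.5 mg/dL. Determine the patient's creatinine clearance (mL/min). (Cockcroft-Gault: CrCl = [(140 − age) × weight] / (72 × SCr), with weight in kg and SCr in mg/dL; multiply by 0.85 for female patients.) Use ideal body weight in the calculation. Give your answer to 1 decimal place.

CrCl = (140 − 78) × 62.3 / (72 × 1.5) × 0.85 = 3862.6 / 108.00 × 0.85 ≈ 30.4 mL/min

30.4 mL/min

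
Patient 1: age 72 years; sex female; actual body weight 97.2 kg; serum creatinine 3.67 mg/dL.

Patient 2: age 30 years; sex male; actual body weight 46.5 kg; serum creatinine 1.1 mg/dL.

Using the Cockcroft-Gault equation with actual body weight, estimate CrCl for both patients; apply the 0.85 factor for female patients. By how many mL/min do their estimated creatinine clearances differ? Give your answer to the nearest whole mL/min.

43 mL/min

Patient 1: CrCl = (140 − 72) × 97.2 / (72 × 3.67) × 0.85 = 6609.6 / 264.24 × 0.85 ≈ 21.3 mL/min
Patient 2: CrCl = (140 − 30) × 46.5 / (72 × 1.1) = 5115.0 / 79.20 ≈ 64.6 mL/min
|21.3 − 64.6| = 43.3 mL/min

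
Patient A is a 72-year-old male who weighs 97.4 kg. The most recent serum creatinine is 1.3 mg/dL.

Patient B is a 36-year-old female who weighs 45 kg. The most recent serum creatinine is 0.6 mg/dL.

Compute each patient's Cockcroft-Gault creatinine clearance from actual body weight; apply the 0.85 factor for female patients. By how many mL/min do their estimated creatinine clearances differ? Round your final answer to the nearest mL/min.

21 mL/min

Patient A: CrCl = (140 − 72) × 97.4 / (72 × 1.3) = 6623.2 / 93.60 ≈ 70.8 mL/min
Patient B: CrCl = (140 − 36) × 45 / (72 × 0.6) × 0.85 = 4680.0 / 43.20 × 0.85 ≈ 92.1 mL/min
|70.8 − 92.1| = 21.3 mL/min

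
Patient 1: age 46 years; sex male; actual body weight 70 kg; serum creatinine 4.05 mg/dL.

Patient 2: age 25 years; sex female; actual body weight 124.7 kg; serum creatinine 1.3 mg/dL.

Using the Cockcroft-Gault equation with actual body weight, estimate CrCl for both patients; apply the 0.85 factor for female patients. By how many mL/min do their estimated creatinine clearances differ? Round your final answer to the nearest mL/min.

Patient 1: CrCl = (140 − 46) × 70 / (72 × 4.05) = 6580.0 / 291.60 ≈ 22.6 mL/min
Patient 2: CrCl = (140 − 25) × 124.7 / (72 × 1.3) × 0.85 = 14340.5 / 93.60 × 0.85 ≈ 130.2 mL/min
|22.6 − 130.2| = 107.6 mL/min

108 mL/min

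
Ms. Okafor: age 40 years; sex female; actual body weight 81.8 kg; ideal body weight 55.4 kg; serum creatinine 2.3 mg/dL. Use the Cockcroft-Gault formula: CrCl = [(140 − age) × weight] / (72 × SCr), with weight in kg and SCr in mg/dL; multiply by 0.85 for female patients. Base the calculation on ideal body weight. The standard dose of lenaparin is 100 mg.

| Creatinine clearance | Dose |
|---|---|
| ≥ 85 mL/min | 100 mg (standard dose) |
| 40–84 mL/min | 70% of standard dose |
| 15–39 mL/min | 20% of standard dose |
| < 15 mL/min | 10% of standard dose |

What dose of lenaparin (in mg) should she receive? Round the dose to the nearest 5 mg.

20 mg

CrCl = (140 − 40) × 55.4 / (72 × 2.3) × 0.85 = 5540.0 / 165.60 × 0.85 ≈ 28.4 mL/min
CrCl ≈ 28 mL/min → bracket 15–39 mL/min.
20% of 100 mg = 20 mg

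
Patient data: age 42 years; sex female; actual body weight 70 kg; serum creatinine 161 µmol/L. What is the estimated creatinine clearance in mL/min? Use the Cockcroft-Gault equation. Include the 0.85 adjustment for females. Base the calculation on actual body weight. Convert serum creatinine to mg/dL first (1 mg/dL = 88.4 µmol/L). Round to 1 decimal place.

44.5 mL/min

SCr = 161 / 88.4 = 1.821 mg/dL
CrCl = (140 − 42) × 70 / (72 × 1.821) × 0.85 = 6860.0 / 131.11 × 0.85 ≈ 44.5 mL/min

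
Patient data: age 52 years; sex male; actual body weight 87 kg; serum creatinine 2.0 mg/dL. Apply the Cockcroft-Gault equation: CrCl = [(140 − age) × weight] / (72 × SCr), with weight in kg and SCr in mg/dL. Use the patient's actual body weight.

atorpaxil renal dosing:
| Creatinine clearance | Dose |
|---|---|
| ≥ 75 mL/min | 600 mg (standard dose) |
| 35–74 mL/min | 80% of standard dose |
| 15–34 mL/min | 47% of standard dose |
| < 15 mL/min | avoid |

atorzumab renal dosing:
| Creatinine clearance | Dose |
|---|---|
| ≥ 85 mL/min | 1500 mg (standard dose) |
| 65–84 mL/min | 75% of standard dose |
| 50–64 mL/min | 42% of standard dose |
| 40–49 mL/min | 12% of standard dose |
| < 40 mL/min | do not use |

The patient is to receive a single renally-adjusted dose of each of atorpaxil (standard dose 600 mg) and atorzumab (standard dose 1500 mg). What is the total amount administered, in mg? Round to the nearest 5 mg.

CrCl = (140 − 52) × 87 / (72 × 2) = 7656.0 / 144.00 ≈ 53.2 mL/min
CrCl ≈ 53 mL/min.
atorpaxil: 35–74 mL/min → 80% of 600 mg = 480 mg.
atorzumab: 50–64 mL/min → 42% of 1500 mg = 630 mg.
Total = 480 + 630 = 1110 mg.

1110 mg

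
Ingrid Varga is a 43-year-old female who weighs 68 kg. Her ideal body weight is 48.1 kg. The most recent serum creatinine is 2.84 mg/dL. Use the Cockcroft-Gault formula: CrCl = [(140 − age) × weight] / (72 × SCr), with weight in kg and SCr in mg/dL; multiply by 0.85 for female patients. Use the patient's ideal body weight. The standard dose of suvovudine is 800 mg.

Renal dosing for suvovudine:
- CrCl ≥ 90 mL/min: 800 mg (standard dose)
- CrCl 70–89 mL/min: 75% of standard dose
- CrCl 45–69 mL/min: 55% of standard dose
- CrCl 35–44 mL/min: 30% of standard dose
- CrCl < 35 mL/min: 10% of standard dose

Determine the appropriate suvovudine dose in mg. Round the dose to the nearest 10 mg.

CrCl = (140 − 43) × 48.1 / (72 × 2.84) × 0.85 = 4665.7 / 204.48 × 0.85 ≈ 19.4 mL/min
CrCl ≈ 19 mL/min → bracket < 35 mL/min.
10% of 800 mg = 80 mg

80 mg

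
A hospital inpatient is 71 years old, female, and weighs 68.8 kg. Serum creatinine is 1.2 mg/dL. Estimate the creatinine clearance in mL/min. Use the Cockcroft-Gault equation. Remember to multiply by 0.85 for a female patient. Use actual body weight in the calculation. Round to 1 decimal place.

CrCl = (140 − 71) × 68.8 / (72 × 1.2) × 0.85 = 4747.2 / 86.40 × 0.85 ≈ 46.7 mL/min

46.7 mL/min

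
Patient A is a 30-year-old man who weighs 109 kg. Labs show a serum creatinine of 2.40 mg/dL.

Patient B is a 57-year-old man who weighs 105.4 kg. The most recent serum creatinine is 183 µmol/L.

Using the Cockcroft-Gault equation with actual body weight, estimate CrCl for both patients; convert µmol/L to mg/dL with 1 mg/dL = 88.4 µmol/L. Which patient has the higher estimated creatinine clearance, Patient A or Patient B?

Patient A: CrCl = (140 − 30) × 109 / (72 × 2.4) = 11990.0 / 172.80 ≈ 69.4 mL/min
Patient B: SCr = 183 / 88.4 = 2.07 mg/dL
Patient B: CrCl = (140 − 57) × 105.4 / (72 × 2.07) = 8748.2 / 149.04 ≈ 58.7 mL/min
69.4 vs 58.7 mL/min → Patient A is higher.

Patient A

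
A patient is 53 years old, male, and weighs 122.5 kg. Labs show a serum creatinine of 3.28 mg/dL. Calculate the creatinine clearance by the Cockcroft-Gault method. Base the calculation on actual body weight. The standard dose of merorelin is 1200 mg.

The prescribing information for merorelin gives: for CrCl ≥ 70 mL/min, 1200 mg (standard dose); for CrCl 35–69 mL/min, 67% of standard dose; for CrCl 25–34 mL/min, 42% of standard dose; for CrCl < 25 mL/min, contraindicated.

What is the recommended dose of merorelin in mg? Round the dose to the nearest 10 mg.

800 mg

CrCl = (140 − 53) × 122.5 / (72 × 3.28) = 10657.5 / 236.16 ≈ 45.1 mL/min
CrCl ≈ 45 mL/min → bracket 35–69 mL/min.
67% of 1200 mg = 804 mg → 800 mg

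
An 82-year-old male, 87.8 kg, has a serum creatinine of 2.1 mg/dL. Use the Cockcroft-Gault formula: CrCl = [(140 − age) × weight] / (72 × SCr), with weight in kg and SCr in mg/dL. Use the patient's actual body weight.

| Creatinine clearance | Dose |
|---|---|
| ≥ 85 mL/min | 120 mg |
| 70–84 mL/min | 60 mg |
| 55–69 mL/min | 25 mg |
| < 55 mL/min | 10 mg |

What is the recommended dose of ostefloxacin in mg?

10 mg

CrCl = (140 − 82) × 87.8 / (72 × 2.1) = 5092.4 / 151.20 ≈ 33.7 mL/min
CrCl ≈ 34 mL/min → bracket < 55 mL/min.
Dose for this bracket: 10 mg.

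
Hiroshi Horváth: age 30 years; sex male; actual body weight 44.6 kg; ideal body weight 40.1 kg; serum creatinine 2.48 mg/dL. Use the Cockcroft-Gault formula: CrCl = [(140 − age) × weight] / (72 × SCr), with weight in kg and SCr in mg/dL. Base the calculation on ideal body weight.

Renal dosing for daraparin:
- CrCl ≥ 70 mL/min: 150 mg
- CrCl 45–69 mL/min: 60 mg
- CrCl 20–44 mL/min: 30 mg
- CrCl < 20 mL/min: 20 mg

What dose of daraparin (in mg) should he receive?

30 mg

CrCl = (140 − 30) × 40.1 / (72 × 2.48) = 4411.0 / 178.56 ≈ 24.7 mL/min
CrCl ≈ 25 mL/min → bracket 20–44 mL/min.
Dose for this bracket: 30 mg.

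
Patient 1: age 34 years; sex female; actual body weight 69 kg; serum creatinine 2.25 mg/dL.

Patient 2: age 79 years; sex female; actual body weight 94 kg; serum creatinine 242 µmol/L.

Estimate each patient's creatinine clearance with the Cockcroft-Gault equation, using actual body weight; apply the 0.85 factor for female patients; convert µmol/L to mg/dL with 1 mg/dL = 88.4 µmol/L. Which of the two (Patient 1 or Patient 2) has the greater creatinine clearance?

Patient 1

Patient 1: CrCl = (140 − 34) × 69 / (72 × 2.25) × 0.85 = 7314.0 / 162.00 × 0.85 ≈ 38.4 mL/min
Patient 2: SCr = 242 / 88.4 = 2.738 mg/dL
Patient 2: CrCl = (140 − 79) × 94 / (72 × 2.738) × 0.85 = 5734.0 / 197.14 × 0.85 ≈ 24.7 mL/min
38.4 vs 24.7 mL/min → Patient 1 is higher.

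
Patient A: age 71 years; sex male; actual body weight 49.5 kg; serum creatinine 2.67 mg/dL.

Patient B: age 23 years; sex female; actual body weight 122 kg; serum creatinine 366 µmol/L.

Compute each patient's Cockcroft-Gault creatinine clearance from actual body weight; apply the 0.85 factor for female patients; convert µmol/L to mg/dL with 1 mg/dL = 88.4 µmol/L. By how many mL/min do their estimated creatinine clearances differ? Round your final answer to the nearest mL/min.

Patient A: CrCl = (140 − 71) × 49.5 / (72 × 2.67) = 3415.5 / 192.24 ≈ 17.8 mL/min
Patient B: SCr = 366 / 88.4 = 4.14 mg/dL
Patient B: CrCl = (140 − 23) × 122 / (72 × 4.14) × 0.85 = 14274.0 / 298.08 × 0.85 ≈ 40.7 mL/min
|17.8 − 40.7| = 22.9 mL/min

23 mL/min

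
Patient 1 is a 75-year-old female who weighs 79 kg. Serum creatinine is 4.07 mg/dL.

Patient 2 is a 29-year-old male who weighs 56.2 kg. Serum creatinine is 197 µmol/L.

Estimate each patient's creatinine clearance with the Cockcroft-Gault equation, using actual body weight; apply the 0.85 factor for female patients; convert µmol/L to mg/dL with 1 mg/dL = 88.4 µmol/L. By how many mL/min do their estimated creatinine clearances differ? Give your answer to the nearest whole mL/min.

24 mL/min

Patient 1: CrCl = (140 − 75) × 79 / (72 × 4.07) × 0.85 = 5135.0 / 293.04 × 0.85 ≈ 14.9 mL/min
Patient 2: SCr = 197 / 88.4 = 2.229 mg/dL
Patient 2: CrCl = (140 − 29) × 56.2 / (72 × 2.229) = 6238.2 / 160.49 ≈ 38.9 mL/min
|14.9 − 38.9| = 24.0 mL/min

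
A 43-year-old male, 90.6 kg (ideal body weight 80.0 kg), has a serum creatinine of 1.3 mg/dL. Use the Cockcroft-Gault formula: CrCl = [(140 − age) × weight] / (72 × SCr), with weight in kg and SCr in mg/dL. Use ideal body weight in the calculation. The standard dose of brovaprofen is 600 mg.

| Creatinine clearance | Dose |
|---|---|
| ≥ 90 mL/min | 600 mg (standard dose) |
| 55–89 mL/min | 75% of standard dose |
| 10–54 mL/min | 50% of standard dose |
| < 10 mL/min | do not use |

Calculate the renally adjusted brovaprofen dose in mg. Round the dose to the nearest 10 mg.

450 mg

CrCl = (140 − 43) × 80 / (72 × 1.3) = 7760.0 / 93.60 ≈ 82.9 mL/min
CrCl ≈ 83 mL/min → bracket 55–89 mL/min.
75% of 600 mg = 450 mg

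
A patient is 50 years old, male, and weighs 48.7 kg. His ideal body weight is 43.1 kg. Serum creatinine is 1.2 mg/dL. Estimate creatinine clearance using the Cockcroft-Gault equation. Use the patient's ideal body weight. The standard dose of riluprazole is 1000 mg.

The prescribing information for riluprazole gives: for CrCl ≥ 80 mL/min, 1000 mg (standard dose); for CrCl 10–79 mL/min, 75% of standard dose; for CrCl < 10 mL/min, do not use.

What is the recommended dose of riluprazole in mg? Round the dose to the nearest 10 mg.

CrCl = (140 − 50) × 43.1 / (72 × 1.2) = 3879.0 / 86.40 ≈ 44.9 mL/min
CrCl ≈ 45 mL/min → bracket 10–79 mL/min.
75% of 1000 mg = 750 mg

750 mg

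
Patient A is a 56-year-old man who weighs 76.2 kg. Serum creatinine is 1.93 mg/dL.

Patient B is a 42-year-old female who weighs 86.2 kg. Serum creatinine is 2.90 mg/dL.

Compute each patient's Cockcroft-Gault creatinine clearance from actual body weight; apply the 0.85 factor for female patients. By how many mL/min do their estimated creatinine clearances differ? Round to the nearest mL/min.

12 mL/min

Patient A: CrCl = (140 − 56) × 76.2 / (72 × 1.93) = 6400.8 / 138.96 ≈ 46.1 mL/min
Patient B: CrCl = (140 − 42) × 86.2 / (72 × 2.9) × 0.85 = 8447.6 / 208.80 × 0.85 ≈ 34.4 mL/min
|46.1 − 34.4| = 11.7 mL/min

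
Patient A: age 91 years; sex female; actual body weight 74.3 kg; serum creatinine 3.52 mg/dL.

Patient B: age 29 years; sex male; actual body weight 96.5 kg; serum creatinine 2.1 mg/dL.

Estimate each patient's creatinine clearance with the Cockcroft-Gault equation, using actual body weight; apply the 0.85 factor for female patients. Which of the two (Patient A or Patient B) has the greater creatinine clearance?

Patient B

Patient A: CrCl = (140 − 91) × 74.3 / (72 × 3.52) × 0.85 = 3640.7 / 253.44 × 0.85 ≈ 12.2 mL/min
Patient B: CrCl = (140 − 29) × 96.5 / (72 × 2.1) = 10711.5 / 151.20 ≈ 70.8 mL/min
12.2 vs 70.8 mL/min → Patient B is higher.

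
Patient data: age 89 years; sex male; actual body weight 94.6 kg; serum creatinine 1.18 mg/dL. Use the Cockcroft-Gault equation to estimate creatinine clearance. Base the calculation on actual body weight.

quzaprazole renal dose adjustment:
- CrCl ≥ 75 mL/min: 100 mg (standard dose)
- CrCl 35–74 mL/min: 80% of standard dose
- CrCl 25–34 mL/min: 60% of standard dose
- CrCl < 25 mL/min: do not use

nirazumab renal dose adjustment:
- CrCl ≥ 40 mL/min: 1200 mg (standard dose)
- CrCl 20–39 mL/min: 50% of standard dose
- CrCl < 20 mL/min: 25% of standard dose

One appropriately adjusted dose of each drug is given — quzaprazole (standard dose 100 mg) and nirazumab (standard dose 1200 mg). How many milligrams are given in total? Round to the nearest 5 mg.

1280 mg

CrCl = (140 − 89) × 94.6 / (72 × 1.18) = 4824.6 / 84.96 ≈ 56.8 mL/min
CrCl ≈ 57 mL/min.
quzaprazole: 35–74 mL/min → 80% of 100 mg = 80 mg.
nirazumab: ≥ 40 mL/min → 100% of 1200 mg = 1200 mg.
Total = 80 + 1200 = 1280 mg.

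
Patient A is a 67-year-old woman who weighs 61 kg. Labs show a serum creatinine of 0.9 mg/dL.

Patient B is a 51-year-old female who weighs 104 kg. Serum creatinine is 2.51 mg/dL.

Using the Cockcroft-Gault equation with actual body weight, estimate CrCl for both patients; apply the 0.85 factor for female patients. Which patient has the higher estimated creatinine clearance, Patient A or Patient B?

Patient A: CrCl = (140 − 67) × 61 / (72 × 0.9) × 0.85 = 4453.0 / 64.80 × 0.85 ≈ 58.4 mL/min
Patient B: CrCl = (140 − 51) × 104 / (72 × 2.51) × 0.85 = 9256.0 / 180.72 × 0.85 ≈ 43.5 mL/min
58.4 vs 43.5 mL/min → Patient A is higher.

Patient A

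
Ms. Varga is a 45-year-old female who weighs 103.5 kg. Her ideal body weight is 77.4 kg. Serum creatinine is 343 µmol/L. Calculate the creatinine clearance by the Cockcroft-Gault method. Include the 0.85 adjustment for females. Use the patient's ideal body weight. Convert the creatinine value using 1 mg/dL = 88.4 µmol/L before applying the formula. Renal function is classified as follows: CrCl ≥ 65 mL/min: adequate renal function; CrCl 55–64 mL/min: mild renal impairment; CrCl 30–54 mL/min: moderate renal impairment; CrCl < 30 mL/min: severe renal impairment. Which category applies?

SCr = 343 / 88.4 = 3.88 mg/dL
CrCl = (140 − 45) × 77.4 / (72 × 3.88) × 0.85 = 7353.0 / 279.36 × 0.85 ≈ 22.4 mL/min
22 mL/min falls in the 'severe renal impairment' range.

severe renal impairment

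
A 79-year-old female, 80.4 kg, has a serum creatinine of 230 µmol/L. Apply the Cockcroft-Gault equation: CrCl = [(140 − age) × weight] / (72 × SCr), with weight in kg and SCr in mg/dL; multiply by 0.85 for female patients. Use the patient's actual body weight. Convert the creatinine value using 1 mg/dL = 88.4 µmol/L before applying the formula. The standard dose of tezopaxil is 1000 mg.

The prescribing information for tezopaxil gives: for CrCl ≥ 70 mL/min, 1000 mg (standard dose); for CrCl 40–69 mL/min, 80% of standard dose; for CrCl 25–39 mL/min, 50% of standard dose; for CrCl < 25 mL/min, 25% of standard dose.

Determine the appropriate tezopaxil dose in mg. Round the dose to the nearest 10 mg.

SCr = 230 / 88.4 = 2.602 mg/dL
CrCl = (140 − 79) × 80.4 / (72 × 2.602) × 0.85 = 4904.4 / 187.34 × 0.85 ≈ 22.3 mL/min
CrCl ≈ 22 mL/min → bracket < 25 mL/min.
25% of 1000 mg = 250 mg

250 mg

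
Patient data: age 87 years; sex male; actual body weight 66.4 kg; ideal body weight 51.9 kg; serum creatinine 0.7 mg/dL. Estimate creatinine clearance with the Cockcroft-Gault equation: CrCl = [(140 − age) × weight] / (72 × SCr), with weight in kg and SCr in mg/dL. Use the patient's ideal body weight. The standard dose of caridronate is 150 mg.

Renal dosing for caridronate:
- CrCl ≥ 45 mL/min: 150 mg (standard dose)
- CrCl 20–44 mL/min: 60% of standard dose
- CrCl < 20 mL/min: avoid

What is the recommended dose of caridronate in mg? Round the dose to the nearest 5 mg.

CrCl = (140 − 87) × 51.9 / (72 × 0.7) = 2750.7 / 50.40 ≈ 54.6 mL/min
CrCl ≈ 55 mL/min → bracket ≥ 45 mL/min.
100% of 150 mg = 150 mg

150 mg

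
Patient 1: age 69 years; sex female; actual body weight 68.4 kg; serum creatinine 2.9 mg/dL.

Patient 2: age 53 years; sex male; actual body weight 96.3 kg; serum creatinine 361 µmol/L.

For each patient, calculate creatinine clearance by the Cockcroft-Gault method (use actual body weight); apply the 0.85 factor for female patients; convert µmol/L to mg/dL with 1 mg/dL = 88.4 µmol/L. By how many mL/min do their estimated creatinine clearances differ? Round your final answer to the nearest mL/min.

9 mL/min

Patient 1: CrCl = (140 − 69) × 68.4 / (72 × 2.9) × 0.85 = 4856.4 / 208.80 × 0.85 ≈ 19.8 mL/min
Patient 2: SCr = 361 / 88.4 = 4.084 mg/dL
Patient 2: CrCl = (140 − 53) × 96.3 / (72 × 4.084) = 8378.1 / 294.05 ≈ 28.5 mL/min
|19.8 − 28.5| = 8.7 mL/min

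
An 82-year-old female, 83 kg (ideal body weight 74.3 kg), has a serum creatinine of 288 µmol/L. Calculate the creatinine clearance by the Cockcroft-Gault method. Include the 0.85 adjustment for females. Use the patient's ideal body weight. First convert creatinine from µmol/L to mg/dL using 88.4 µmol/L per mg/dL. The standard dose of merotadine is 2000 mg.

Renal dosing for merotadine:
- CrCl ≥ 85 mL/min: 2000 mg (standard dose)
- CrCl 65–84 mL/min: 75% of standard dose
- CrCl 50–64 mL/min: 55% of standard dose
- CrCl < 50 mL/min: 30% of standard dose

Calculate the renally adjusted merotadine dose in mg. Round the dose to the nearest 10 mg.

SCr = 288 / 88.4 = 3.258 mg/dL
CrCl = (140 − 82) × 74.3 / (72 × 3.258) × 0.85 = 4309.4 / 234.58 × 0.85 ≈ 15.6 mL/min
CrCl ≈ 16 mL/min → bracket < 50 mL/min.
30% of 2000 mg = 600 mg

600 mg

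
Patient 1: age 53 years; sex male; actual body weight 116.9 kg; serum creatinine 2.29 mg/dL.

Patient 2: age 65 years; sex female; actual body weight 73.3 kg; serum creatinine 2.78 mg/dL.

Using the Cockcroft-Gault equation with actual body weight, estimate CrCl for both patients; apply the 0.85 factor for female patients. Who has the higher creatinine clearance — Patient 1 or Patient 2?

Patient 1

Patient 1: CrCl = (140 − 53) × 116.9 / (72 × 2.29) = 10170.3 / 164.88 ≈ 61.7 mL/min
Patient 2: CrCl = (140 − 65) × 73.3 / (72 × 2.78) × 0.85 = 5497.5 / 200.16 × 0.85 ≈ 23.3 mL/min
61.7 vs 23.3 mL/min → Patient 1 is higher.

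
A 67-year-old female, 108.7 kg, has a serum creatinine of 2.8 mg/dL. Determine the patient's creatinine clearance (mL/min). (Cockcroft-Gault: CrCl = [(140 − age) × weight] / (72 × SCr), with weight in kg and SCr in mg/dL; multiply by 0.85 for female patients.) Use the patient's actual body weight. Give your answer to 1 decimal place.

CrCl = (140 − 67) × 108.7 / (72 × 2.8) × 0.85 = 7935.1 / 201.60 × 0.85 ≈ 33.5 mL/min

33.5 mL/min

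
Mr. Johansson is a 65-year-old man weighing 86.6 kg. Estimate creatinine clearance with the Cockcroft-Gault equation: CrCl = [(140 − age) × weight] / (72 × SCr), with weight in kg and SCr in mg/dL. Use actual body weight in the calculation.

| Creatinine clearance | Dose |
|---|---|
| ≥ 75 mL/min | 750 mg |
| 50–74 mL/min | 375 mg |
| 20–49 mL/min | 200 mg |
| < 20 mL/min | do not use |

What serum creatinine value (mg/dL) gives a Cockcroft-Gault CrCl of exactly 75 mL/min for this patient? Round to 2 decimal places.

Standard dose requires CrCl ≥ 75 mL/min.
Set (140 − 65) × 86.6 / (72 × SCr) = 75
SCr = (140 − 65) × 86.6 / (72 × 75) = 1.203 mg/dL

1.20 mg/dL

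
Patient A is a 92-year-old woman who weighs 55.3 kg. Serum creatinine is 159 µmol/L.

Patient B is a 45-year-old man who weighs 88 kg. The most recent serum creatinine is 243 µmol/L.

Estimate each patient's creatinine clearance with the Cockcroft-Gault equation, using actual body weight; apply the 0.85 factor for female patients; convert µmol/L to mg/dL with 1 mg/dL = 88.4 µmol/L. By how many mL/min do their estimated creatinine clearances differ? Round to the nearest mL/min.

25 mL/min

Patient A: SCr = 159 / 88.4 = 1.799 mg/dL
Patient A: CrCl = (140 − 92) × 55.3 / (72 × 1.799) × 0.85 = 2654.4 / 129.53 × 0.85 ≈ 17.4 mL/min
Patient B: SCr = 243 / 88.4 = 2.749 mg/dL
Patient B: CrCl = (140 − 45) × 88 / (72 × 2.749) = 8360.0 / 197.93 ≈ 42.2 mL/min
|17.4 − 42.2| = 24.8 mL/min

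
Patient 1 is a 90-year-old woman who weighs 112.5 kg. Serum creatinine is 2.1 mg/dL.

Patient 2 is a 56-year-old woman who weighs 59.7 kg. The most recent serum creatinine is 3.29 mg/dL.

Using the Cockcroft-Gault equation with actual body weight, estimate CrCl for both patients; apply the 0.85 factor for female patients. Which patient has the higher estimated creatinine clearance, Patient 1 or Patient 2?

Patient 1: CrCl = (140 − 90) × 112.5 / (72 × 2.1) × 0.85 = 5625.0 / 151.20 × 0.85 ≈ 31.6 mL/min
Patient 2: CrCl = (140 − 56) × 59.7 / (72 × 3.29) × 0.85 = 5014.8 / 236.88 × 0.85 ≈ 18.0 mL/min
31.6 vs 18.0 mL/min → Patient 1 is higher.

Patient 1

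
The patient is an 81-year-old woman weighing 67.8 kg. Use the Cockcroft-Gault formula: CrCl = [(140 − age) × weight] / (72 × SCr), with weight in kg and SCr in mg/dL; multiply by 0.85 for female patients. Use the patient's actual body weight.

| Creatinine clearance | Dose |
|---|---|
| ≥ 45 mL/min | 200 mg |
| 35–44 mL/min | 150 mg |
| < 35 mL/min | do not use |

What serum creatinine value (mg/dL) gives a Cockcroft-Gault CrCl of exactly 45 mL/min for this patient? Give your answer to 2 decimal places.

1.05 mg/dL

Standard dose requires CrCl ≥ 45 mL/min.
Set (140 − 81) × 67.8 × 0.85 / (72 × SCr) = 45
SCr = (140 − 81) × 67.8 × 0.85 / (72 × 45) = 1.049 mg/dL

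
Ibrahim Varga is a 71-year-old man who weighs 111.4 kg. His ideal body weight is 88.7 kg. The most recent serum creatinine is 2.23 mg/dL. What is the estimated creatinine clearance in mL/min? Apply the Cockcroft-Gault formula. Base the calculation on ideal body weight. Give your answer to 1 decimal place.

CrCl = (140 − 71) × 88.7 / (72 × 2.23) = 6120.3 / 160.56 ≈ 38.1 mL/min

38.1 mL/min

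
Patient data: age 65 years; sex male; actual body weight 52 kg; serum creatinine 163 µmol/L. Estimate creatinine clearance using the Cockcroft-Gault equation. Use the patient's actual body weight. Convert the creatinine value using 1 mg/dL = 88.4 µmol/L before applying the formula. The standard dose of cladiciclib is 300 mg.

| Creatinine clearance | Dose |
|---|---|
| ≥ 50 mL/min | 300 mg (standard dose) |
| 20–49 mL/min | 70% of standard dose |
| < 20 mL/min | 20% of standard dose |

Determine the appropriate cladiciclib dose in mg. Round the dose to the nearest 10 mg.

210 mg

SCr = 163 / 88.4 = 1.844 mg/dL
CrCl = (140 − 65) × 52 / (72 × 1.844) = 3900.0 / 132.77 ≈ 29.4 mL/min
CrCl ≈ 29 mL/min → bracket 20–49 mL/min.
70% of 300 mg = 210 mg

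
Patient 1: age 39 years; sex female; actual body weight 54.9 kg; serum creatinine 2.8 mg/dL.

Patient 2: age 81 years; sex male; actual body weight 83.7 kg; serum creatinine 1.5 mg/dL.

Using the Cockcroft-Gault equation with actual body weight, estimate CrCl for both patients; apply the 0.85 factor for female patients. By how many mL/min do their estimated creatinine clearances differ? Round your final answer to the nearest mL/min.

Patient 1: CrCl = (140 − 39) × 54.9 / (72 × 2.8) × 0.85 = 5544.9 / 201.60 × 0.85 ≈ 23.4 mL/min
Patient 2: CrCl = (140 − 81) × 83.7 / (72 × 1.5) = 4938.3 / 108.00 ≈ 45.7 mL/min
|23.4 − 45.7| = 22.3 mL/min

22 mL/min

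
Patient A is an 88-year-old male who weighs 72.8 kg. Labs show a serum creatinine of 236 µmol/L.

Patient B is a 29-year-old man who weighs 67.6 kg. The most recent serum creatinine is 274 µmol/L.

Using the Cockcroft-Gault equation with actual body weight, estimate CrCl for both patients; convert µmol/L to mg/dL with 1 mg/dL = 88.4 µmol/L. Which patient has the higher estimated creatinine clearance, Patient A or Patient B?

Patient B

Patient A: SCr = 236 / 88.4 = 2.67 mg/dL
Patient A: CrCl = (140 − 88) × 72.8 / (72 × 2.67) = 3785.6 / 192.24 ≈ 19.7 mL/min
Patient B: SCr = 274 / 88.4 = 3.1 mg/dL
Patient B: CrCl = (140 − 29) × 67.6 / (72 × 3.1) = 7503.6 / 223.20 ≈ 33.6 mL/min
19.7 vs 33.6 mL/min → Patient B is higher.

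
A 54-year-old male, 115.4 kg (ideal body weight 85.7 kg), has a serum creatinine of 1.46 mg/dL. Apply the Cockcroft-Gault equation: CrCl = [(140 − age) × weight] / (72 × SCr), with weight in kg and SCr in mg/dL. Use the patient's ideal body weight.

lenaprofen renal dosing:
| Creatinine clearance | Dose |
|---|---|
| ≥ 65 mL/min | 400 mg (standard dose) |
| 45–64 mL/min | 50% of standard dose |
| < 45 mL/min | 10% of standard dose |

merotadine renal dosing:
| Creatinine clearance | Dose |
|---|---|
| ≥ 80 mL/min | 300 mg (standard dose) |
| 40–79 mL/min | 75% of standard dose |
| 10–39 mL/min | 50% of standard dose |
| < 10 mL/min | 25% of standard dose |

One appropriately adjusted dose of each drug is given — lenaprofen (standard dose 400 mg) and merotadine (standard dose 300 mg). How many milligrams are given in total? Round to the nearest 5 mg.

CrCl = (140 − 54) × 85.7 / (72 × 1.46) = 7370.2 / 105.12 ≈ 70.1 mL/min
CrCl ≈ 70 mL/min.
lenaprofen: ≥ 65 mL/min → 100% of 400 mg = 400 mg.
merotadine: 40–79 mL/min → 75% of 300 mg = 225 mg.
Total = 400 + 225 = 625 mg.

625 mg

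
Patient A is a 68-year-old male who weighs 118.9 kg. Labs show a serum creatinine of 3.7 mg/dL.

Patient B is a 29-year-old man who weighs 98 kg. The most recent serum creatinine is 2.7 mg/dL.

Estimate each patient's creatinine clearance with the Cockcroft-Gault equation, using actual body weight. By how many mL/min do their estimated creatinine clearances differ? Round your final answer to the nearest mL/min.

24 mL/min

Patient A: CrCl = (140 − 68) × 118.9 / (72 × 3.7) = 8560.8 / 266.40 ≈ 32.1 mL/min
Patient B: CrCl = (140 − 29) × 98 / (72 × 2.7) = 10878.0 / 194.40 ≈ 56.0 mL/min
|32.1 − 56.0| = 23.9 mL/min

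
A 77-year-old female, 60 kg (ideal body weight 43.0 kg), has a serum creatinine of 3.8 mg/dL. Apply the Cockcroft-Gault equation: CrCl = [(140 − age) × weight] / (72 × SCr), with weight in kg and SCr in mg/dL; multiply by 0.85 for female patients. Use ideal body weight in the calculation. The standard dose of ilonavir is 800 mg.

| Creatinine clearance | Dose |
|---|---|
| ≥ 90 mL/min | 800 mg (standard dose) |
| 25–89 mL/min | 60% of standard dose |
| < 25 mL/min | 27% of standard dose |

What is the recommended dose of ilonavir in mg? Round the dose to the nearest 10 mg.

CrCl = (140 − 77) × 43 / (72 × 3.8) × 0.85 = 2709.0 / 273.60 × 0.85 ≈ 8.4 mL/min
CrCl ≈ 8 mL/min → bracket < 25 mL/min.
27% of 800 mg = 216 mg → 220 mg

220 mg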